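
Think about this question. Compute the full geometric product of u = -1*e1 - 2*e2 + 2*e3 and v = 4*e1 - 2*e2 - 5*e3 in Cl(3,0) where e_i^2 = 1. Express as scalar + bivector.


In Cl(3,0): e_i^2 = 1, e_ie_j = -e_je_i for i != j.
Scalar part = u . v = (-1)*4 + (-2)*(-2) + 2*(-5)
= -4 + 4 + (-10) = -10
e12 coeff = (-1)*(-2) - (-2)*4 = 2 - (-8) = 10
e13 coeff = (-1)*(-5) - 2*4 = 5 - 8 = -3
e23 coeff = (-2)*(-5) - 2*(-2) = 10 - (-4) = 14
uv = -10 + 10*e12 - 3*e13 + 14*e23


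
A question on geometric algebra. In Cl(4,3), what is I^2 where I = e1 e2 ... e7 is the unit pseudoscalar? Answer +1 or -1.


The pseudoscalar I = e1...e_n (product of all n generators) of Cl(p,q) satisfies I^2 = (-1)^(q + n(n-1)/2).
p = 4, q = 3, n = p + q = 7
n(n-1)/2 = 7 * 6 / 2 = 21
Exponent = q + n(n-1)/2 = 3 + 21 = 24
I^2 = (-1)^24 = +1


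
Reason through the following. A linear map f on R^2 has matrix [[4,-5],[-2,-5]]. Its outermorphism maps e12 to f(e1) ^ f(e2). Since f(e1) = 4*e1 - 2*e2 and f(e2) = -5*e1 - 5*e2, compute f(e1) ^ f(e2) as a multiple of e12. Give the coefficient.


The outermorphism of a linear map f sends e1^e2 to f(e1)^f(e2).
f(e1) = 4*e1 - 2*e2
f(e2) = -5*e1 - 5*e2
f(e1) ^ f(e2) = (4*e1 - 2*e2) ^ (-5*e1 - 5*e2)
= 4*(-5)*e12 + (-2)*(-5)*e21
= (-20 - 10)*e12
= -30*e12
Coefficient = -30


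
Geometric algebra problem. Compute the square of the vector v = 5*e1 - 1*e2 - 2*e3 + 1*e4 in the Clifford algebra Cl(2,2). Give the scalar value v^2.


v^2 = sum of c_i^2 * e_i^2
Positive signature terms (e_i^2 = +1): 5^2 + (-1)^2 = 26
Negative signature terms (e_j^2 = -1): (-2)^2 + 1^2 = 5
v^2 = 26 - 5 = 21


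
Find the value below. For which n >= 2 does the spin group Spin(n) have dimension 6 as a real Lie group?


dim Spin(n) = dim so(n) = n(n-1)/2.
Solve n(n-1)/2 = 6, i.e. n^2 - n - 12 = 0.
Discriminant = 1 + 8*6 = 49
n = (1 + sqrt(49))/2 = (1 + 7)/2 = 4


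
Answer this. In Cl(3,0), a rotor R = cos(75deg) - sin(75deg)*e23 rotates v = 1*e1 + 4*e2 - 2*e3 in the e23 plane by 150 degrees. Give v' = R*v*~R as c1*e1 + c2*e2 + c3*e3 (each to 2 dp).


Rotor R = cos(75deg) - sin(75deg)*e23
Rotation angle theta = 2 * 75 = 150 degrees in the e23 plane (e2 -> e3).
The component perpendicular to the plane (e1) is invariant: v'_1 = v1 = 1.00
cos(150deg) = -0.8660, sin(150deg) = 0.5000
v'_2 = v2*cos(theta) - v3*sin(theta) = 4*(-0.8660) - (-2)*0.5000 = -2.46
v'_3 = v2*sin(theta) + v3*cos(theta) = 4*0.5000 + (-2)*(-0.8660) = 3.73
v' = 1.00*e1 - 2.46*e2 + 3.73*e3


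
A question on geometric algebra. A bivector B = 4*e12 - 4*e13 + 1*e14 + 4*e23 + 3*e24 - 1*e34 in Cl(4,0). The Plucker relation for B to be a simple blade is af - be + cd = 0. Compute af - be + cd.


Plucker relation: af - be + cd
a*f = 4*(-1) = -4
b*e = (-4)*3 = -12
c*d = 1*4 = 4
af - be + cd = -4 - (-12) + 4
= 12


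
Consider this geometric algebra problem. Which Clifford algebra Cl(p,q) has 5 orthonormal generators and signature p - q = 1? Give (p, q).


We need p + q = 5 and p - q = 1.
Adding: 2p = 5 + 1 = 6, so p = 3.
Then q = 5 - 3 = 2.
(p, q) = (3, 2)


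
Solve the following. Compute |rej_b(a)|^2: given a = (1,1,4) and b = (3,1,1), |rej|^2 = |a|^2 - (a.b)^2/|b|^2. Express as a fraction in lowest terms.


|a|^2 = 1^2 + 1^2 + 4^2 = 18
|b|^2 = 3^2 + 1^2 + 1^2 = 11
a . b = 1*3 + 1*1 + 4*1 = 8
(a.b)^2 = 8^2 = 64
|rej|^2 = 18 - 64/11
= (198 - 64)/11
= 134/11
In lowest terms: 134/11


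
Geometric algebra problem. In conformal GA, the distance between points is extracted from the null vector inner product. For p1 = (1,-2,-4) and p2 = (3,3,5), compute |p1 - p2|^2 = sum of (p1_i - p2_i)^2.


p1 - p2 = (-2, -5, -9)
|p1 - p2|^2 = (-2)^2 + (-5)^2 + (-9)^2
= 4 + 25 + 81
= 110


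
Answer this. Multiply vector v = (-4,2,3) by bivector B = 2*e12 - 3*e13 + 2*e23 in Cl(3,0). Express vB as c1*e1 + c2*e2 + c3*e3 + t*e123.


vB has grade-1 (vector) and grade-3 (trivector) parts: vB = (v _| B) + (v ^ B).
Vector part <vB>_1:
  e1: -v2*b12 - v3*b13 = -(2)*(2) - (3)*(-3) = 5
  e2: v1*b12 - v3*b23 = (-4)*(2) - (3)*(2) = -14
  e3: v1*b13 + v2*b23 = (-4)*(-3) + (2)*(2) = 16
Trivector part <vB>_3:
  e123: v1*b23 - v2*b13 + v3*b12 = (-4)*(2) - (2)*(-3) + (3)*(2) = 4
vB = 5*e1 - 14*e2 + 16*e3 + 4*e123


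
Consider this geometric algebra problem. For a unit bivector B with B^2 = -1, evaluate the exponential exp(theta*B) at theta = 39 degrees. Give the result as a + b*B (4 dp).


For a unit bivector B with B^2 = -1, the exponential series gives
e^(theta*B) = cos(theta) + sin(theta)*B (the GA analogue of Euler's formula).
theta = 39 degrees = 0.680678 rad
cos(39 deg) = 0.7771
sin(39 deg) = 0.6293
exp(theta*B) = 0.7771 + 0.6293*B


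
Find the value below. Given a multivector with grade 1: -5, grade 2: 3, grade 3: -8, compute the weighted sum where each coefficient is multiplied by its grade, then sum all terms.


Grade-weighted sum = sum of grade_k * coefficient_k
1*(-5) = -5
2*3 = 6
3*(-8) = -24
Total = -5 + 6 + (-24) = -23


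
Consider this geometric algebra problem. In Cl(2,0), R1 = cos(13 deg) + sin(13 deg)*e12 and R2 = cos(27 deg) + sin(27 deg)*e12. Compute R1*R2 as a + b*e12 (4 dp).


Same-plane rotors commute and their half-angles add:
R1*R2 = cos(a1 + a2) + sin(a1 + a2)*e12.
a1 + a2 = 13 + 27 = 40 deg
cos(40 deg) = 0.7660
sin(40 deg) = 0.6428
R1*R2 = 0.7660 + 0.6428*e12


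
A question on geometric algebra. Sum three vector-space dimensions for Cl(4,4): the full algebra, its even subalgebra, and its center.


n = 4 + 4 = 8
Total dim = 2^8 = 256
Even subalgebra dim = 2^7 = 128
n is even, so center dim = 1
Sum = 256 + 128 + 1 = 385


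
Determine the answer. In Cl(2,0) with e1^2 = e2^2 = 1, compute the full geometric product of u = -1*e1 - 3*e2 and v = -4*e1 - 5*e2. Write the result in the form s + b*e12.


Expand: (-1*e1 - 3*e2)(-4*e1 - 5*e2)
= (-1)*(-4)*e1e1 + (-1)*(-5)*e1e2 + (-3)*(-4)*e2e1 + (-3)*(-5)*e2e2
Using e1^2 = e2^2 = 1, e2e1 = -e1e2:
Scalar part s = (-1)*(-4) + (-3)*(-5) = 4 + 15 = 19
Bivector part b = (-1)*(-5) - (-3)*(-4) = 5 - 12 = -7
uv = 19 - 7*e12


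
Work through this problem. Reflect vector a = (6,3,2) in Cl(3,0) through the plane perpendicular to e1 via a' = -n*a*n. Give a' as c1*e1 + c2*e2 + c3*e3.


Reflection formula: a' = -n*a*n, with n = e1 (unit vector, n^2 = 1).
For reflection through hyperplane perp to e1:
The component along e1 flips sign, others stay.
a = (6, 3, 2)
a' = (-6, 3, 2)
a' = -6*e1 + 3*e2 + 2*e3


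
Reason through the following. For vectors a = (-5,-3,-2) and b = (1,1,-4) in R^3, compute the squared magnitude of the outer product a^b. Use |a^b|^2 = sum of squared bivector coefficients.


a wedge b = (a1*b2 - a2*b1)*e12 + (a1*b3 - a3*b1)*e13 + (a2*b3 - a3*b2)*e23
e12 coeff: (-5)*1 - (-3)*1 = -5 - (-3) = -2
e13 coeff: (-5)*(-4) - (-2)*1 = 20 - (-2) = 22
e23 coeff: (-3)*(-4) - (-2)*1 = 12 - (-2) = 14
|a wedge b|^2 = (-2)^2 + 22^2 + 14^2
= 4 + 484 + 196
= 684


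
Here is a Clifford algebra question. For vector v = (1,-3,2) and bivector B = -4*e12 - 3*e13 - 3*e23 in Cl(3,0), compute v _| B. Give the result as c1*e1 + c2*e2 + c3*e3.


Left contraction v _| B = <vB>_1 (grade-1 part of the geometric product vB).
Using e1_|e12 = e2, e2_|e12 = -e1, e1_|e13 = e3, e3_|e13 = -e1, e2_|e23 = e3, e3_|e23 = -e2:
e1 coeff: -v2*b12 - v3*b13 = -(-3)*(-4) - (2)*(-3) = -6
e2 coeff: v1*b12 - v3*b23 = (1)*(-4) - (2)*(-3) = 2
e3 coeff: v1*b13 + v2*b23 = (1)*(-3) + (-3)*(-3) = 6
v _| B = -6*e1 + 2*e2 + 6*e3


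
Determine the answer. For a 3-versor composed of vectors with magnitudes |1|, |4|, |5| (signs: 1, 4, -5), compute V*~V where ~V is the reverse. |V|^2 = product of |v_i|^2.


Each vector v_i has |v_i|^2 = s_i^2
Squared scales: 1^2 = 1, 4^2 = 16, (-5)^2 = 25
|V|^2 = 1 * 16 * 25
= 400


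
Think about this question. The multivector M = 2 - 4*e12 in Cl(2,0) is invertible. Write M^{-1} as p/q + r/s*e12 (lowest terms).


M = 2 - 4*e12, where e12^2 = -1.
Since M commutes with its reverse ~M = a - b*e12, M * ~M = a^2 - b^2*e12^2 = a^2 + b^2.
So M^{-1} = ~M / (a^2 + b^2) = (a - b*e12)/(a^2 + b^2).
a^2 + b^2 = 4 + 16 = 20
Scalar part = 2/20 = 1/10
Bivector coeff = 4/20 = 1/5
M^{-1} = 1/10 + 1/5*e12


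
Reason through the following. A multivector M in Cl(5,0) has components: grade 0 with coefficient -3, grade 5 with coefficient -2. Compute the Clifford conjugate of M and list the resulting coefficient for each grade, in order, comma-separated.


Clifford conjugate sign for grade k: (-1)^(k(k+1)/2)
Grade 0: (-1)^(0*1/2) = (-1)^0 = 1, coeff -3 -> -3
Grade 5: (-1)^(5*6/2) = (-1)^15 = -1, coeff -2 -> 2
Conjugated coefficients: -3, 2


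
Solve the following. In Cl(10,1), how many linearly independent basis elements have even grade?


Even subalgebra dimension = 2^(n-1)
n = 10 + 1 = 11
2^(11 - 1) = 2^10 = 1024
Verification: sum of C(11,k) for even k = 1 + 55 + 330 + 462 + 165 + 11 = 1024
Result = 1024


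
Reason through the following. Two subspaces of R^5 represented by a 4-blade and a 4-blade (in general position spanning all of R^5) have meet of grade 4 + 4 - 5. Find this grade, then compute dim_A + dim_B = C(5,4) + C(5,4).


Meet grade = grade(A) + grade(B) - n
= 4 + 4 - 5 = 3
C(5,4) = 5
C(5,4) = 5
dim_A + dim_B = 5 + 5 = 10


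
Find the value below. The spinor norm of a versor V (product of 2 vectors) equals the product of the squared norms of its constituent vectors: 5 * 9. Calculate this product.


Spinor norm N(V) = |v1|^2 * |v2|^2 * ... * |v2|^2
= 5 * 9
Running product: 5, 45
N(V) = 45


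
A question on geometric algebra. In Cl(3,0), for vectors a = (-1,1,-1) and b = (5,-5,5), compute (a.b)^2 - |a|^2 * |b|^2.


a . b = (-1)*5 + 1*(-5) + (-1)*5
= -5 + (-5) + (-5) = -15
|a|^2 = (-1)^2 + 1^2 + (-1)^2 = 3
|b|^2 = 5^2 + (-5)^2 + 5^2 = 75
(a.b)^2 = (-15)^2 = 225
|a|^2 * |b|^2 = 3 * 75 = 225
Result = 225 - 225 = 0


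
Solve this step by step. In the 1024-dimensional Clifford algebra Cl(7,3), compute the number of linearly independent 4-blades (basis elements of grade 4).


Number of grade-k basis blades in Cl(p,q) with n = p + q is C(n, k).
n = 7 + 3 = 10
C(10, 4) = 10! / (4! * 6!)
= 3628800 / (24 * 720)
= 210


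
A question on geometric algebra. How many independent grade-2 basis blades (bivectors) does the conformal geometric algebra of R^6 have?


The conformal model of R^6 uses Cl(7,1) with m = 6 + 2 = 8 generators.
Number of grade-2 blades = C(m, 2) = C(8, 2)
= 8*7/2 = 28


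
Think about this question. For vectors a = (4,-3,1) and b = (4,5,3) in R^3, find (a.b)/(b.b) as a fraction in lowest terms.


Projection coefficient = (a . b) / (b . b)
a . b = 4*4 + (-3)*5 + 1*3
= 16 + (-15) + 3 = 4
b . b = 4^2 + 5^2 + 3^2
= 16 + 25 + 9 = 50
Coefficient = 4/50
In lowest terms: 2/25


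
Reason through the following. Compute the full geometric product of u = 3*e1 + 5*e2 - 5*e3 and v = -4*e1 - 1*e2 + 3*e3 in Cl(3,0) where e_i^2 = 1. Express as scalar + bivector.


In Cl(3,0): e_i^2 = 1, e_ie_j = -e_je_i for i != j.
Scalar part = u . v = 3*(-4) + 5*(-1) + (-5)*3
= -12 + (-5) + (-15) = -32
e12 coeff = 3*(-1) - 5*(-4) = -3 - (-20) = 17
e13 coeff = 3*3 - (-5)*(-4) = 9 - 20 = -11
e23 coeff = 5*3 - (-5)*(-1) = 15 - 5 = 10
uv = -32 + 17*e12 - 11*e13 + 10*e23


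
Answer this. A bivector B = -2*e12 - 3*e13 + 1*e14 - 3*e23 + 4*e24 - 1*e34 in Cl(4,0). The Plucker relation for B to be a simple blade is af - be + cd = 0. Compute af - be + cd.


Plucker relation: af - be + cd
a*f = (-2)*(-1) = 2
b*e = (-3)*4 = -12
c*d = 1*(-3) = -3
af - be + cd = 2 - (-12) + (-3)
= 11


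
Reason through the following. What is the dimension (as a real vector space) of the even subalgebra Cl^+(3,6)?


Even subalgebra dimension = 2^(n-1)
n = 3 + 6 = 9
2^(9 - 1) = 2^8 = 256
Verification: sum of C(9,k) for even k = 1 + 36 + 126 + 84 + 9 = 256
Result = 256


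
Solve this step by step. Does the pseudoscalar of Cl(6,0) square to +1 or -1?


The pseudoscalar I = e1...e_n (product of all n generators) of Cl(p,q) satisfies I^2 = (-1)^(q + n(n-1)/2).
p = 6, q = 0, n = p + q = 6
n(n-1)/2 = 6 * 5 / 2 = 15
Exponent = q + n(n-1)/2 = 0 + 15 = 15
I^2 = (-1)^15 = -1


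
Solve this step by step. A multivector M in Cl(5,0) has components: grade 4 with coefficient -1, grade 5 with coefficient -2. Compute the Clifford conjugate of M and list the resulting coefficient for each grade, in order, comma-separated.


Clifford conjugate sign for grade k: (-1)^(k(k+1)/2)
Grade 4: (-1)^(4*5/2) = (-1)^10 = 1, coeff -1 -> -1
Grade 5: (-1)^(5*6/2) = (-1)^15 = -1, coeff -2 -> 2
Conjugated coefficients: -1, 2


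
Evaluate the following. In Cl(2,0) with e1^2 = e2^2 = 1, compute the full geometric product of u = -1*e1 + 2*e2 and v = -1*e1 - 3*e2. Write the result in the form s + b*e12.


Expand: (-1*e1 + 2*e2)(-1*e1 - 3*e2)
= (-1)*(-1)*e1e1 + (-1)*(-3)*e1e2 + 2*(-1)*e2e1 + 2*(-3)*e2e2
Using e1^2 = e2^2 = 1, e2e1 = -e1e2:
Scalar part s = (-1)*(-1) + 2*(-3) = 1 + (-6) = -5
Bivector part b = (-1)*(-3) - 2*(-1) = 3 - (-2) = 5
uv = -5 + 5*e12


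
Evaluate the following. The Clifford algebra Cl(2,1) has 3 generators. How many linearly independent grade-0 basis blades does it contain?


Number of grade-k basis blades in Cl(p,q) with n = p + q is C(n, k).
n = 2 + 1 = 3
C(3, 0) = 3! / (0! * 3!)
= 6 / (1 * 6)
= 1


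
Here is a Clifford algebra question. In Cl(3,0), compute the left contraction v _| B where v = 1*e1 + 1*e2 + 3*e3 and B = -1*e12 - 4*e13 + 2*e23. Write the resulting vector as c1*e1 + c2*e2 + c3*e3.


Left contraction v _| B = <vB>_1 (grade-1 part of the geometric product vB).
Using e1_|e12 = e2, e2_|e12 = -e1, e1_|e13 = e3, e3_|e13 = -e1, e2_|e23 = e3, e3_|e23 = -e2:
e1 coeff: -v2*b12 - v3*b13 = -(1)*(-1) - (3)*(-4) = 13
e2 coeff: v1*b12 - v3*b23 = (1)*(-1) - (3)*(2) = -7
e3 coeff: v1*b13 + v2*b23 = (1)*(-4) + (1)*(2) = -2
v _| B = 13*e1 - 7*e2 - 2*e3


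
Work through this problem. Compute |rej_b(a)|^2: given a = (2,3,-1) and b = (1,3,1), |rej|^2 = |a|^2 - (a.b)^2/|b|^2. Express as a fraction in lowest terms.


|a|^2 = 2^2 + 3^2 + (-1)^2 = 14
|b|^2 = 1^2 + 3^2 + 1^2 = 11
a . b = 2*1 + 3*3 + (-1)*1 = 10
(a.b)^2 = 10^2 = 100
|rej|^2 = 14 - 100/11
= (154 - 100)/11
= 54/11
In lowest terms: 54/11


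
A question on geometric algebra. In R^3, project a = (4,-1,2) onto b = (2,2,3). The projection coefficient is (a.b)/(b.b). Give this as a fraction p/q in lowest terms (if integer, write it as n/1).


Projection coefficient = (a . b) / (b . b)
a . b = 4*2 + (-1)*2 + 2*3
= 8 + (-2) + 6 = 12
b . b = 2^2 + 2^2 + 3^2
= 4 + 4 + 9 = 17
Coefficient = 12/17
In lowest terms: 12/17


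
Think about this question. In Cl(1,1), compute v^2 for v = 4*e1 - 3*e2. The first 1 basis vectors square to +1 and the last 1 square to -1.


v^2 = sum of c_i^2 * e_i^2
Positive signature terms (e_i^2 = +1): 4^2 = 16
Negative signature terms (e_j^2 = -1): (-3)^2 = 9
v^2 = 16 - 9 = 7


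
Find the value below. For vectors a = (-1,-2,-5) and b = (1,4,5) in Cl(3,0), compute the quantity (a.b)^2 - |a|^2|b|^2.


a . b = (-1)*1 + (-2)*4 + (-5)*5
= -1 + (-8) + (-25) = -34
|a|^2 = (-1)^2 + (-2)^2 + (-5)^2 = 30
|b|^2 = 1^2 + 4^2 + 5^2 = 42
(a.b)^2 = (-34)^2 = 1156
|a|^2 * |b|^2 = 30 * 42 = 1260
Result = 1156 - 1260 = -104


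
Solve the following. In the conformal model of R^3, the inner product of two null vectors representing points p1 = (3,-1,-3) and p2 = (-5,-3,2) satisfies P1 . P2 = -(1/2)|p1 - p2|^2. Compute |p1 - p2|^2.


p1 - p2 = (8, 2, -5)
|p1 - p2|^2 = 8^2 + 2^2 + (-5)^2
= 64 + 4 + 25
= 93


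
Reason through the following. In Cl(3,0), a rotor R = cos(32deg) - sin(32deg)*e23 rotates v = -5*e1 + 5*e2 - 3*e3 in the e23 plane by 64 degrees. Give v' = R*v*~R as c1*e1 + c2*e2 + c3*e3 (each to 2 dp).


Rotor R = cos(32deg) - sin(32deg)*e23
Rotation angle theta = 2 * 32 = 64 degrees in the e23 plane (e2 -> e3).
The component perpendicular to the plane (e1) is invariant: v'_1 = v1 = -5.00
cos(64deg) = 0.4384, sin(64deg) = 0.8988
v'_2 = v2*cos(theta) - v3*sin(theta) = 5*0.4384 - (-3)*0.8988 = 4.89
v'_3 = v2*sin(theta) + v3*cos(theta) = 5*0.8988 + (-3)*0.4384 = 3.18
v' = -5.00*e1 + 4.89*e2 + 3.18*e3


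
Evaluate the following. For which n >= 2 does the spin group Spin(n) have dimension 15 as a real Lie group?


dim Spin(n) = dim so(n) = n(n-1)/2.
Solve n(n-1)/2 = 15, i.e. n^2 - n - 30 = 0.
Discriminant = 1 + 8*15 = 121
n = (1 + sqrt(121))/2 = (1 + 11)/2 = 6


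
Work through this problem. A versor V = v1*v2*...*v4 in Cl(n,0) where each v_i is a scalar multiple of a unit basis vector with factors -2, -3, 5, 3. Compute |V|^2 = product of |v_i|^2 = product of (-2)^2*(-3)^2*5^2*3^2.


Each vector v_i has |v_i|^2 = s_i^2
Squared scales: (-2)^2 = 4, (-3)^2 = 9, 5^2 = 25, 3^2 = 9
|V|^2 = 4 * 9 * 25 * 9
= 8100


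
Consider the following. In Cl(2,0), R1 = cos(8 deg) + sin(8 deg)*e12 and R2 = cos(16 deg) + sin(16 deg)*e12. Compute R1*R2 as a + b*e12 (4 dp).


Same-plane rotors commute and their half-angles add:
R1*R2 = cos(a1 + a2) + sin(a1 + a2)*e12.
a1 + a2 = 8 + 16 = 24 deg
cos(24 deg) = 0.9135
sin(24 deg) = 0.4067
R1*R2 = 0.9135 + 0.4067*e12


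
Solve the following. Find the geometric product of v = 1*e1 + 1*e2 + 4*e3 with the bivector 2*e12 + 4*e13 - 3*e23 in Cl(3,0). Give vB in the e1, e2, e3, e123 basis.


vB has grade-1 (vector) and grade-3 (trivector) parts: vB = (v _| B) + (v ^ B).
Vector part <vB>_1:
  e1: -v2*b12 - v3*b13 = -(1)*(2) - (4)*(4) = -18
  e2: v1*b12 - v3*b23 = (1)*(2) - (4)*(-3) = 14
  e3: v1*b13 + v2*b23 = (1)*(4) + (1)*(-3) = 1
Trivector part <vB>_3:
  e123: v1*b23 - v2*b13 + v3*b12 = (1)*(-3) - (1)*(4) + (4)*(2) = 1
vB = -18*e1 + 14*e2 + 1*e3 + 1*e123


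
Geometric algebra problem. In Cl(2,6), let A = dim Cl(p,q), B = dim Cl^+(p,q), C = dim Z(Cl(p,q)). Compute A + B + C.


n = 2 + 6 = 8
Total dim = 2^8 = 256
Even subalgebra dim = 2^7 = 128
n is even, so center dim = 1
Sum = 256 + 128 + 1 = 385


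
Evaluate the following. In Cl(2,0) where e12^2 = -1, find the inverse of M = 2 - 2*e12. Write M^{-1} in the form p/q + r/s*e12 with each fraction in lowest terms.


M = 2 - 2*e12, where e12^2 = -1.
Since M commutes with its reverse ~M = a - b*e12, M * ~M = a^2 - b^2*e12^2 = a^2 + b^2.
So M^{-1} = ~M / (a^2 + b^2) = (a - b*e12)/(a^2 + b^2).
a^2 + b^2 = 4 + 4 = 8
Scalar part = 2/8 = 1/4
Bivector coeff = 2/8 = 1/4
M^{-1} = 1/4 + 1/4*e12


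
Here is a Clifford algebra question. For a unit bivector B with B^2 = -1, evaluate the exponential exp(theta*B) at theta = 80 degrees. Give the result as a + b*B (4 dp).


For a unit bivector B with B^2 = -1, the exponential series gives
e^(theta*B) = cos(theta) + sin(theta)*B (the GA analogue of Euler's formula).
theta = 80 degrees = 1.396263 rad
cos(80 deg) = 0.1736
sin(80 deg) = 0.9848
exp(theta*B) = 0.1736 + 0.9848*B


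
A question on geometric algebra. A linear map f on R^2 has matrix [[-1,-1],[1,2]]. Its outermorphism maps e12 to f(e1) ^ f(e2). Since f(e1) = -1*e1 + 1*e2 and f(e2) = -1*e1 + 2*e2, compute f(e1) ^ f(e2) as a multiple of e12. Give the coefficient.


The outermorphism of a linear map f sends e1^e2 to f(e1)^f(e2).
f(e1) = -1*e1 + 1*e2
f(e2) = -1*e1 + 2*e2
f(e1) ^ f(e2) = (-1*e1 + 1*e2) ^ (-1*e1 + 2*e2)
= (-1)*2*e12 + 1*(-1)*e21
= (-2 - (-1))*e12
= -1*e12
Coefficient = -1


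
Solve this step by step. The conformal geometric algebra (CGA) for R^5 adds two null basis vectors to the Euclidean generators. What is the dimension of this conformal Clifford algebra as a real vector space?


The conformal model of R^5 uses Cl(6,1): the 5 Euclidean generators plus two extra orthogonal generators e+ (e+^2 = +1) and e- (e-^2 = -1), from which the null vectors e0, einf are built.
Number of generators m = 5 + 2 = 7.
dim Cl(p,q) = 2^m = 2^7 = 128


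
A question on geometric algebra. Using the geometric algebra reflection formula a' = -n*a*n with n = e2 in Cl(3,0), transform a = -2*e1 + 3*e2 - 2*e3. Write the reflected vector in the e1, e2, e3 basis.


Reflection formula: a' = -n*a*n, with n = e2 (unit vector, n^2 = 1).
For reflection through hyperplane perp to e2:
The component along e2 flips sign, others stay.
a = (-2, 3, -2)
a' = (-2, -3, -2)
a' = -2*e1 - 3*e2 - 2*e3


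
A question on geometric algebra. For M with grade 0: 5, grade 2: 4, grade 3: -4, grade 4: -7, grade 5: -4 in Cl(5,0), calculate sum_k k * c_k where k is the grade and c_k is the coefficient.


Grade-weighted sum = sum of grade_k * coefficient_k
0*5 = 0
2*4 = 8
3*(-4) = -12
4*(-7) = -28
5*(-4) = -20
Total = 0 + 8 + (-12) + (-28) + (-20) = -52


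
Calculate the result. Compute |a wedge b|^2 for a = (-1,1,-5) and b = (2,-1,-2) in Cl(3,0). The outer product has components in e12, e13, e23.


a wedge b = (a1*b2 - a2*b1)*e12 + (a1*b3 - a3*b1)*e13 + (a2*b3 - a3*b2)*e23
e12 coeff: (-1)*(-1) - 1*2 = 1 - 2 = -1
e13 coeff: (-1)*(-2) - (-5)*2 = 2 - (-10) = 12
e23 coeff: 1*(-2) - (-5)*(-1) = -2 - 5 = -7
|a wedge b|^2 = (-1)^2 + 12^2 + (-7)^2
= 1 + 144 + 49
= 194


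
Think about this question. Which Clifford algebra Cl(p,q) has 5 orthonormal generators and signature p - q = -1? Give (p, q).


We need p + q = 5 and p - q = -1.
Adding: 2p = 5 + (-1) = 4, so p = 2.
Then q = 5 - 2 = 3.
(p, q) = (2, 3)


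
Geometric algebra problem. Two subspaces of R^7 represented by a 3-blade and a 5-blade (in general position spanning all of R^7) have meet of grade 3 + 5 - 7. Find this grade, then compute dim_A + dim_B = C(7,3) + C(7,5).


Meet grade = grade(A) + grade(B) - n
= 3 + 5 - 7 = 1
C(7,3) = 35
C(7,5) = 21
dim_A + dim_B = 35 + 21 = 56


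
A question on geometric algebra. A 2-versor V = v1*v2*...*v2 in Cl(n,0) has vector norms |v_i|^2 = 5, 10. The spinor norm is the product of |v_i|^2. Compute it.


Spinor norm N(V) = |v1|^2 * |v2|^2 * ... * |v2|^2
= 5 * 10
Running product: 5, 50
N(V) = 50


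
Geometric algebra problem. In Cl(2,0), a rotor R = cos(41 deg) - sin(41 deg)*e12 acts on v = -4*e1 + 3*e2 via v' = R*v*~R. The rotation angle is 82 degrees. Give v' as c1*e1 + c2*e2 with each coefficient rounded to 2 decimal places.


Rotor R = cos(41deg) - sin(41deg)*e12
Rotation angle theta = 2 * 41 = 82 degrees
v' = R*v*~R rotates v by theta.
cos(82deg) = 0.1392, sin(82deg) = 0.9903
v'_1 = -4*cos(82deg) - 3*sin(82deg)
= -4*0.1392 - 3*0.9903
= -3.53
v'_2 = -4*sin(82deg) + 3*cos(82deg)
= -4*0.9903 + 3*0.1392
= -3.54
v' = -3.53*e1 - 3.54*e2


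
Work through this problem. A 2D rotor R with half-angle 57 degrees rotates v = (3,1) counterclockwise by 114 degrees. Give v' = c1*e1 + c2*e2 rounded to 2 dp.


Rotor R = cos(57deg) - sin(57deg)*e12
Rotation angle theta = 2 * 57 = 114 degrees
v' = R*v*~R rotates v by theta.
cos(114deg) = -0.4067, sin(114deg) = 0.9135
v'_1 = 3*cos(114deg) - 1*sin(114deg)
= 3*(-0.4067) - 1*0.9135
= -2.13
v'_2 = 3*sin(114deg) + 1*cos(114deg)
= 3*0.9135 + 1*(-0.4067)
= 2.33
v' = -2.13*e1 + 2.33*e2


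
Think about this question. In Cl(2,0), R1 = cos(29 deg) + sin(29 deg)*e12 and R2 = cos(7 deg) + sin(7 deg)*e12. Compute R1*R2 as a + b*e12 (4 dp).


Same-plane rotors commute and their half-angles add:
R1*R2 = cos(a1 + a2) + sin(a1 + a2)*e12.
a1 + a2 = 29 + 7 = 36 deg
cos(36 deg) = 0.8090
sin(36 deg) = 0.5878
R1*R2 = 0.8090 + 0.5878*e12


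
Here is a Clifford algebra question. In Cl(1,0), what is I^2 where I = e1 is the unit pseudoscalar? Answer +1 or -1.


The pseudoscalar I = e1...e_n (product of all n generators) of Cl(p,q) satisfies I^2 = (-1)^(q + n(n-1)/2).
p = 1, q = 0, n = p + q = 1
n(n-1)/2 = 1 * 0 / 2 = 0
Exponent = q + n(n-1)/2 = 0 + 0 = 0
I^2 = (-1)^0 = +1


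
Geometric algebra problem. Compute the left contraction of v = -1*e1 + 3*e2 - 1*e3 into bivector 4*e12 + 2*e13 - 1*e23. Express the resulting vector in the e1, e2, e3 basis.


Left contraction v _| B = <vB>_1 (grade-1 part of the geometric product vB).
Using e1_|e12 = e2, e2_|e12 = -e1, e1_|e13 = e3, e3_|e13 = -e1, e2_|e23 = e3, e3_|e23 = -e2:
e1 coeff: -v2*b12 - v3*b13 = -(3)*(4) - (-1)*(2) = -10
e2 coeff: v1*b12 - v3*b23 = (-1)*(4) - (-1)*(-1) = -5
e3 coeff: v1*b13 + v2*b23 = (-1)*(2) + (3)*(-1) = -5
v _| B = -10*e1 - 5*e2 - 5*e3


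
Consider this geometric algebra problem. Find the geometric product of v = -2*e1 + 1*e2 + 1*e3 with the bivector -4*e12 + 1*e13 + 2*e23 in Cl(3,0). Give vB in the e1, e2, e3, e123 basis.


vB has grade-1 (vector) and grade-3 (trivector) parts: vB = (v _| B) + (v ^ B).
Vector part <vB>_1:
  e1: -v2*b12 - v3*b13 = -(1)*(-4) - (1)*(1) = 3
  e2: v1*b12 - v3*b23 = (-2)*(-4) - (1)*(2) = 6
  e3: v1*b13 + v2*b23 = (-2)*(1) + (1)*(2) = 0
Trivector part <vB>_3:
  e123: v1*b23 - v2*b13 + v3*b12 = (-2)*(2) - (1)*(1) + (1)*(-4) = -9
vB = 3*e1 + 6*e2 + 0*e3 - 9*e123


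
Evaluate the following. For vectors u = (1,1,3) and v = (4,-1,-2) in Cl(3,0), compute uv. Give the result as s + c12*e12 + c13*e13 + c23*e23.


In Cl(3,0): e_i^2 = 1, e_ie_j = -e_je_i for i != j.
Scalar part = u . v = 1*4 + 1*(-1) + 3*(-2)
= 4 + (-1) + (-6) = -3
e12 coeff = 1*(-1) - 1*4 = -1 - 4 = -5
e13 coeff = 1*(-2) - 3*4 = -2 - 12 = -14
e23 coeff = 1*(-2) - 3*(-1) = -2 - (-3) = 1
uv = -3 - 5*e12 - 14*e13 + 1*e23


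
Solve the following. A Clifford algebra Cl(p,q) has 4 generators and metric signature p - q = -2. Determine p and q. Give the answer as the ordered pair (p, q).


We need p + q = 4 and p - q = -2.
Adding: 2p = 4 + (-2) = 2, so p = 1.
Then q = 4 - 1 = 3.
(p, q) = (1, 3)


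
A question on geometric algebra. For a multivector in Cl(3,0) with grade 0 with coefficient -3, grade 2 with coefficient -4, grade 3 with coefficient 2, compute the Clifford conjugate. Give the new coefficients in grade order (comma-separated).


Clifford conjugate sign for grade k: (-1)^(k(k+1)/2)
Grade 0: (-1)^(0*1/2) = (-1)^0 = 1, coeff -3 -> -3
Grade 2: (-1)^(2*3/2) = (-1)^3 = -1, coeff -4 -> 4
Grade 3: (-1)^(3*4/2) = (-1)^6 = 1, coeff 2 -> 2
Conjugated coefficients: -3, 4, 2


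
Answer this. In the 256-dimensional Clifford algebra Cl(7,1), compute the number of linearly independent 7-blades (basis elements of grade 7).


Number of grade-k basis blades in Cl(p,q) with n = p + q is C(n, k).
n = 7 + 1 = 8
C(8, 7) = 8! / (7! * 1!)
= 40320 / (5040 * 1)
= 8


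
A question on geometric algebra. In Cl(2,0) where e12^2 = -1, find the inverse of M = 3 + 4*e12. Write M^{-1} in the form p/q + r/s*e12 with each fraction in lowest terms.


M = 3 + 4*e12, where e12^2 = -1.
Since M commutes with its reverse ~M = a - b*e12, M * ~M = a^2 - b^2*e12^2 = a^2 + b^2.
So M^{-1} = ~M / (a^2 + b^2) = (a - b*e12)/(a^2 + b^2).
a^2 + b^2 = 9 + 16 = 25
Scalar part = 3/25 = 3/25
Bivector coeff = -4/25 = -4/25
M^{-1} = 3/25 - 4/25*e12


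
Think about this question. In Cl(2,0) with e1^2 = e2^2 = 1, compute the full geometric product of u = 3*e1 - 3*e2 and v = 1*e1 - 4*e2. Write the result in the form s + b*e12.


Expand: (3*e1 - 3*e2)(1*e1 - 4*e2)
= 3*1*e1e1 + 3*(-4)*e1e2 + (-3)*1*e2e1 + (-3)*(-4)*e2e2
Using e1^2 = e2^2 = 1, e2e1 = -e1e2:
Scalar part s = 3*1 + (-3)*(-4) = 3 + 12 = 15
Bivector part b = 3*(-4) - (-3)*1 = -12 - (-3) = -9
uv = 15 - 9*e12


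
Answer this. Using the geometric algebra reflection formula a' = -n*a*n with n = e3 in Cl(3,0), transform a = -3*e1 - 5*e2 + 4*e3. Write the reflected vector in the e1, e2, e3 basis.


Reflection formula: a' = -n*a*n, with n = e3 (unit vector, n^2 = 1).
For reflection through hyperplane perp to e3:
The component along e3 flips sign, others stay.
a = (-3, -5, 4)
a' = (-3, -5, -4)
a' = -3*e1 - 5*e2 - 4*e3


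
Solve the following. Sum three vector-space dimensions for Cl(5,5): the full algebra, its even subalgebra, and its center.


n = 5 + 5 = 10
Total dim = 2^10 = 1024
Even subalgebra dim = 2^9 = 512
n is even, so center dim = 1
Sum = 1024 + 512 + 1 = 1537


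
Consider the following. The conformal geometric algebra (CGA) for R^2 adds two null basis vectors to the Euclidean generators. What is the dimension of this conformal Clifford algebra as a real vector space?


The conformal model of R^2 uses Cl(3,1): the 2 Euclidean generators plus two extra orthogonal generators e+ (e+^2 = +1) and e- (e-^2 = -1), from which the null vectors e0, einf are built.
Number of generators m = 2 + 2 = 4.
dim Cl(p,q) = 2^m = 2^4 = 16


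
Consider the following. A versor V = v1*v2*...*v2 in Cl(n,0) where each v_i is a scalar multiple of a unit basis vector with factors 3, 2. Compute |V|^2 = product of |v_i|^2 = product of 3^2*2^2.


Each vector v_i has |v_i|^2 = s_i^2
Squared scales: 3^2 = 9, 2^2 = 4
|V|^2 = 9 * 4
= 36


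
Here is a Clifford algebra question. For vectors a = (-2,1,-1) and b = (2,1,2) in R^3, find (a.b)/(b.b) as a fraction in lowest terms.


Projection coefficient = (a . b) / (b . b)
a . b = (-2)*2 + 1*1 + (-1)*2
= -4 + 1 + (-2) = -5
b . b = 2^2 + 1^2 + 2^2
= 4 + 1 + 4 = 9
Coefficient = -5/9
In lowest terms: -5/9


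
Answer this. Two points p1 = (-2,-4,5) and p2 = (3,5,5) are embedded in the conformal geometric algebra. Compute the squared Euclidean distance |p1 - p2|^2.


p1 - p2 = (-5, -9, 0)
|p1 - p2|^2 = (-5)^2 + (-9)^2 + 0^2
= 25 + 81 + 0
= 106


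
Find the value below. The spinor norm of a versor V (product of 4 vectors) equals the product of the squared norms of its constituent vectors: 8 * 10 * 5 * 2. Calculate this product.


Spinor norm N(V) = |v1|^2 * |v2|^2 * ... * |v4|^2
= 8 * 10 * 5 * 2
Running product: 8, 80, 400, 800
N(V) = 800


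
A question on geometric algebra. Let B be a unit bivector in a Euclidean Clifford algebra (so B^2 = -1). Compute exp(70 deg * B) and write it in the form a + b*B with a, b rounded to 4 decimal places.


For a unit bivector B with B^2 = -1, the exponential series gives
e^(theta*B) = cos(theta) + sin(theta)*B (the GA analogue of Euler's formula).
theta = 70 degrees = 1.22173 rad
cos(70 deg) = 0.3420
sin(70 deg) = 0.9397
exp(theta*B) = 0.3420 + 0.9397*B


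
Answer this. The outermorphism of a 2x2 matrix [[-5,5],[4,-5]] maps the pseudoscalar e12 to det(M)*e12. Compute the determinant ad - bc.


The outermorphism of a linear map f sends e1^e2 to f(e1)^f(e2).
f(e1) = -5*e1 + 4*e2
f(e2) = 5*e1 - 5*e2
f(e1) ^ f(e2) = (-5*e1 + 4*e2) ^ (5*e1 - 5*e2)
= (-5)*(-5)*e12 + 4*5*e21
= (25 - 20)*e12
= 5*e12
Coefficient = 5


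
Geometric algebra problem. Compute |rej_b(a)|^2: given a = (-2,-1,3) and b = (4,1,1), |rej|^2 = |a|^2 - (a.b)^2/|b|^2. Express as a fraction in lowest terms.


|a|^2 = (-2)^2 + (-1)^2 + 3^2 = 14
|b|^2 = 4^2 + 1^2 + 1^2 = 18
a . b = (-2)*4 + (-1)*1 + 3*1 = -6
(a.b)^2 = (-6)^2 = 36
|rej|^2 = 14 - 36/18
= (252 - 36)/18
= 216/18
In lowest terms: 12/1


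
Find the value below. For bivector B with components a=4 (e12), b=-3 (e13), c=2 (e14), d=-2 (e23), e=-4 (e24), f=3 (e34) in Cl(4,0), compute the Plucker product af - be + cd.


Plucker relation: af - be + cd
a*f = 4*3 = 12
b*e = (-3)*(-4) = 12
c*d = 2*(-2) = -4
af - be + cd = 12 - 12 + (-4)
= -4


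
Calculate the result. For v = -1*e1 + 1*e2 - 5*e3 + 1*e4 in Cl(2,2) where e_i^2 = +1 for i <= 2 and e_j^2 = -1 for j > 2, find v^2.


v^2 = sum of c_i^2 * e_i^2
Positive signature terms (e_i^2 = +1): (-1)^2 + 1^2 = 2
Negative signature terms (e_j^2 = -1): (-5)^2 + 1^2 = 26
v^2 = 2 - 26 = -24


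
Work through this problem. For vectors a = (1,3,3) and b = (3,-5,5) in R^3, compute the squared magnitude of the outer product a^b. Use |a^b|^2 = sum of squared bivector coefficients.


a wedge b = (a1*b2 - a2*b1)*e12 + (a1*b3 - a3*b1)*e13 + (a2*b3 - a3*b2)*e23
e12 coeff: 1*(-5) - 3*3 = -5 - 9 = -14
e13 coeff: 1*5 - 3*3 = 5 - 9 = -4
e23 coeff: 3*5 - 3*(-5) = 15 - (-15) = 30
|a wedge b|^2 = (-14)^2 + (-4)^2 + 30^2
= 196 + 16 + 900
= 1112


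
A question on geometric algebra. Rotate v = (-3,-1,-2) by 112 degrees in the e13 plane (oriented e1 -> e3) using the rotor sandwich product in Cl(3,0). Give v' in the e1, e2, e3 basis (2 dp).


Rotor R = cos(56deg) - sin(56deg)*e13
Rotation angle theta = 2 * 56 = 112 degrees in the e13 plane (e1 -> e3).
The component perpendicular to the plane (e2) is invariant: v'_2 = v2 = -1.00
cos(112deg) = -0.3746, sin(112deg) = 0.9272
v'_1 = v1*cos(theta) - v3*sin(theta) = -3*(-0.3746) - (-2)*0.9272 = 2.98
v'_3 = v1*sin(theta) + v3*cos(theta) = -3*0.9272 + (-2)*(-0.3746) = -2.03
v' = 2.98*e1 - 1.00*e2 - 2.03*e3


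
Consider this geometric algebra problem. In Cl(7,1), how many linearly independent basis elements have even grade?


Even subalgebra dimension = 2^(n-1)
n = 7 + 1 = 8
2^(8 - 1) = 2^7 = 128
Verification: sum of C(8,k) for even k = 1 + 28 + 70 + 28 + 1 = 128
Result = 128


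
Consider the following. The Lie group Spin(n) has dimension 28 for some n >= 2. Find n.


dim Spin(n) = dim so(n) = n(n-1)/2.
Solve n(n-1)/2 = 28, i.e. n^2 - n - 56 = 0.
Discriminant = 1 + 8*28 = 225
n = (1 + sqrt(225))/2 = (1 + 15)/2 = 8


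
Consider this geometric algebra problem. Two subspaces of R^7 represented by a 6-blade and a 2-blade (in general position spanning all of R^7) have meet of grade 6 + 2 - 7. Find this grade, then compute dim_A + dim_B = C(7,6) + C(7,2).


Meet grade = grade(A) + grade(B) - n
= 6 + 2 - 7 = 1
C(7,6) = 7
C(7,2) = 21
dim_A + dim_B = 7 + 21 = 28


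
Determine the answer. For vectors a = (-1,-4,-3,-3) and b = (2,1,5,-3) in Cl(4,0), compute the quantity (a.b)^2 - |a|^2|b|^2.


a . b = (-1)*2 + (-4)*1 + (-3)*5 + (-3)*(-3)
= -2 + (-4) + (-15) + 9 = -12
|a|^2 = (-1)^2 + (-4)^2 + (-3)^2 + (-3)^2 = 35
|b|^2 = 2^2 + 1^2 + 5^2 + (-3)^2 = 39
(a.b)^2 = (-12)^2 = 144
|a|^2 * |b|^2 = 35 * 39 = 1365
Result = 144 - 1365 = -1221


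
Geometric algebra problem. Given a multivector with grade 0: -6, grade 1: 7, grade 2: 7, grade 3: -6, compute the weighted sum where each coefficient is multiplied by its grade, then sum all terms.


Grade-weighted sum = sum of grade_k * coefficient_k
0*(-6) = 0
1*7 = 7
2*7 = 14
3*(-6) = -18
Total = 0 + 7 + 14 + (-18) = 3


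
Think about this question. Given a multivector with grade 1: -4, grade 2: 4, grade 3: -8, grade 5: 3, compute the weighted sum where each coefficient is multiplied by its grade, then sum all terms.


Grade-weighted sum = sum of grade_k * coefficient_k
1*(-4) = -4
2*4 = 8
3*(-8) = -24
5*3 = 15
Total = -4 + 8 + (-24) + 15 = -5


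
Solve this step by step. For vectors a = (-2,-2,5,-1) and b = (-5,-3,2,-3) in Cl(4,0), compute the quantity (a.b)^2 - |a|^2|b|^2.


a . b = (-2)*(-5) + (-2)*(-3) + 5*2 + (-1)*(-3)
= 10 + 6 + 10 + 3 = 29
|a|^2 = (-2)^2 + (-2)^2 + 5^2 + (-1)^2 = 34
|b|^2 = (-5)^2 + (-3)^2 + 2^2 + (-3)^2 = 47
(a.b)^2 = 29^2 = 841
|a|^2 * |b|^2 = 34 * 47 = 1598
Result = 841 - 1598 = -757


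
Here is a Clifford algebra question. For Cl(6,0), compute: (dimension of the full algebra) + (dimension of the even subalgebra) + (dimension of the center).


n = 6 + 0 = 6
Total dim = 2^6 = 64
Even subalgebra dim = 2^5 = 32
n is even, so center dim = 1
Sum = 64 + 32 + 1 = 97


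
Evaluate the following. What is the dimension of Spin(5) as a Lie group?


Spin(n) double-covers SO(n); both have Lie algebra so(n) of dimension n(n-1)/2.
n = 5
n(n-1) = 5 * 4 = 20
dim Spin(5) = 20/2 = 10


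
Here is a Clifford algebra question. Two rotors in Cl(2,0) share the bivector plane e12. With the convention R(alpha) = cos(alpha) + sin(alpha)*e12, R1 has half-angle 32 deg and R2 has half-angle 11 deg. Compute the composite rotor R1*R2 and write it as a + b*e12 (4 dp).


Same-plane rotors commute and their half-angles add:
R1*R2 = cos(a1 + a2) + sin(a1 + a2)*e12.
a1 + a2 = 32 + 11 = 43 deg
cos(43 deg) = 0.7314
sin(43 deg) = 0.6820
R1*R2 = 0.7314 + 0.6820*e12


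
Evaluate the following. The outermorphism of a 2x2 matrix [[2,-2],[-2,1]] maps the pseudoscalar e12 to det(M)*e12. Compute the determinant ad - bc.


The outermorphism of a linear map f sends e1^e2 to f(e1)^f(e2).
f(e1) = 2*e1 - 2*e2
f(e2) = -2*e1 + 1*e2
f(e1) ^ f(e2) = (2*e1 - 2*e2) ^ (-2*e1 + 1*e2)
= 2*1*e12 + (-2)*(-2)*e21
= (2 - 4)*e12
= -2*e12
Coefficient = -2


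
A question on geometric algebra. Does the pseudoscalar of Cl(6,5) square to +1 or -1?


The pseudoscalar I = e1...e_n (product of all n generators) of Cl(p,q) satisfies I^2 = (-1)^(q + n(n-1)/2).
p = 6, q = 5, n = p + q = 11
n(n-1)/2 = 11 * 10 / 2 = 55
Exponent = q + n(n-1)/2 = 5 + 55 = 60
I^2 = (-1)^60 = +1


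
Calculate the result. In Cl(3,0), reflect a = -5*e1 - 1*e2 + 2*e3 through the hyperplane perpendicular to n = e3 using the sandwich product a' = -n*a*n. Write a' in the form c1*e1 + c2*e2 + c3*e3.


Reflection formula: a' = -n*a*n, with n = e3 (unit vector, n^2 = 1).
For reflection through hyperplane perp to e3:
The component along e3 flips sign, others stay.
a = (-5, -1, 2)
a' = (-5, -1, -2)
a' = -5*e1 - 1*e2 - 2*e3


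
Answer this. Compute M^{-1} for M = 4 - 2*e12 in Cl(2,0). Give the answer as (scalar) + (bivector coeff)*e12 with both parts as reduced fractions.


M = 4 - 2*e12, where e12^2 = -1.
Since M commutes with its reverse ~M = a - b*e12, M * ~M = a^2 - b^2*e12^2 = a^2 + b^2.
So M^{-1} = ~M / (a^2 + b^2) = (a - b*e12)/(a^2 + b^2).
a^2 + b^2 = 16 + 4 = 20
Scalar part = 4/20 = 1/5
Bivector coeff = 2/20 = 1/10
M^{-1} = 1/5 + 1/10*e12


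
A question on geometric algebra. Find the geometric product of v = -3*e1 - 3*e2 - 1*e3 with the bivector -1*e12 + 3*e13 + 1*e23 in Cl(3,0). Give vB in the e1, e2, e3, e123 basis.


vB has grade-1 (vector) and grade-3 (trivector) parts: vB = (v _| B) + (v ^ B).
Vector part <vB>_1:
  e1: -v2*b12 - v3*b13 = -(-3)*(-1) - (-1)*(3) = 0
  e2: v1*b12 - v3*b23 = (-3)*(-1) - (-1)*(1) = 4
  e3: v1*b13 + v2*b23 = (-3)*(3) + (-3)*(1) = -12
Trivector part <vB>_3:
  e123: v1*b23 - v2*b13 + v3*b12 = (-3)*(1) - (-3)*(3) + (-1)*(-1) = 7
vB = 0*e1 + 4*e2 - 12*e3 + 7*e123


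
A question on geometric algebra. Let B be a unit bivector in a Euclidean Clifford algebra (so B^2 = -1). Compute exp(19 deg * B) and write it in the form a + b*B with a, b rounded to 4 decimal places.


For a unit bivector B with B^2 = -1, the exponential series gives
e^(theta*B) = cos(theta) + sin(theta)*B (the GA analogue of Euler's formula).
theta = 19 degrees = 0.331613 rad
cos(19 deg) = 0.9455
sin(19 deg) = 0.3256
exp(theta*B) = 0.9455 + 0.3256*B


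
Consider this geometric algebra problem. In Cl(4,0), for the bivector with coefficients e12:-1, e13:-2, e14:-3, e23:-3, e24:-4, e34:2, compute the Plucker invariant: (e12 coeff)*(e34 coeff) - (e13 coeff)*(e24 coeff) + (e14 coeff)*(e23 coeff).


Plucker relation: af - be + cd
a*f = (-1)*2 = -2
b*e = (-2)*(-4) = 8
c*d = (-3)*(-3) = 9
af - be + cd = -2 - 8 + 9
= -1


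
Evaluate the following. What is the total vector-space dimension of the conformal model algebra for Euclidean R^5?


The conformal model of R^5 uses Cl(6,1): the 5 Euclidean generators plus two extra orthogonal generators e+ (e+^2 = +1) and e- (e-^2 = -1), from which the null vectors e0, einf are built.
Number of generators m = 5 + 2 = 7.
dim Cl(p,q) = 2^m = 2^7 = 128


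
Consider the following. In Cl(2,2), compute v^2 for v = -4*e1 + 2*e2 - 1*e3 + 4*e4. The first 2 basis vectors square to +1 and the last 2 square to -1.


v^2 = sum of c_i^2 * e_i^2
Positive signature terms (e_i^2 = +1): (-4)^2 + 2^2 = 20
Negative signature terms (e_j^2 = -1): (-1)^2 + 4^2 = 17
v^2 = 20 - 17 = 3


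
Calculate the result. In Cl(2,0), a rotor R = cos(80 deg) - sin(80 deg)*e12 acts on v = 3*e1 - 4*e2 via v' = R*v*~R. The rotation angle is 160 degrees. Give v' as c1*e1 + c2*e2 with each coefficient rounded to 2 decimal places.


Rotor R = cos(80deg) - sin(80deg)*e12
Rotation angle theta = 2 * 80 = 160 degrees
v' = R*v*~R rotates v by theta.
cos(160deg) = -0.9397, sin(160deg) = 0.3420
v'_1 = 3*cos(160deg) - (-4)*sin(160deg)
= 3*(-0.9397) - (-4)*0.3420
= -1.45
v'_2 = 3*sin(160deg) + (-4)*cos(160deg)
= 3*0.3420 + (-4)*(-0.9397)
= 4.78
v' = -1.45*e1 + 4.78*e2


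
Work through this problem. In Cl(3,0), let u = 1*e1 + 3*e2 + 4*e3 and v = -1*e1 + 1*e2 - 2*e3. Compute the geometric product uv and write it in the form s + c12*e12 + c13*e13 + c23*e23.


In Cl(3,0): e_i^2 = 1, e_ie_j = -e_je_i for i != j.
Scalar part = u . v = 1*(-1) + 3*1 + 4*(-2)
= -1 + 3 + (-8) = -6
e12 coeff = 1*1 - 3*(-1) = 1 - (-3) = 4
e13 coeff = 1*(-2) - 4*(-1) = -2 - (-4) = 2
e23 coeff = 3*(-2) - 4*1 = -6 - 4 = -10
uv = -6 + 4*e12 + 2*e13 - 10*e23
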